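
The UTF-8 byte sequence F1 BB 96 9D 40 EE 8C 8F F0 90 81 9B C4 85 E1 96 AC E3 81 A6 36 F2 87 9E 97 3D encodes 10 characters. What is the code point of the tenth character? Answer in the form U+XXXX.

U+003D

Offset 0: leading byte 0xF1 = 11110001 → 4-byte char #1 = F1 BB 96 9D.
Offset 4: leading byte 0x40 = 01000000 → 1-byte char #2 = 40.
Offset 5: leading byte 0xEE = 11101110 → 3-byte char #3 = EE 8C 8F.
Offset 8: leading byte 0xF0 = 11110000 → 4-byte char #4 = F0 90 81 9B.
Offset 12: leading byte 0xC4 = 11000100 → 2-byte char #5 = C4 85.
Offset 14: leading byte 0xE1 = 11100001 → 3-byte char #6 = E1 96 AC.
Offset 17: leading byte 0xE3 = 11100011 → 3-byte char #7 = E3 81 A6.
Offset 20: leading byte 0x36 = 00110110 → 1-byte char #8 = 36.
Offset 21: leading byte 0xF2 = 11110010 → 4-byte char #9 = F2 87 9E 97.
Offset 25: leading byte 0x3D = 00111101 → 1-byte char #10 = 3D.
Leading byte 0x3D = 00111101 matches 0xxxxxxx → 1-byte sequence.
Byte 1: 0x3D = 00111101, payload 0111101 (7 bits).
Concatenate: 0111101 = 0x3D (7 bits → U+003D).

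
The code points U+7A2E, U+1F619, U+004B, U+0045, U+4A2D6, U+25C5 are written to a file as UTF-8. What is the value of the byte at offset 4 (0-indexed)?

0x9F

U+7A2E → 3-byte form E7 A8 AE at offsets 0–2.
U+1F619 → 4-byte form F0 9F 98 99 at offsets 3–6.
Offset 4 falls in char 2's range; it's byte 2 of F0 9F 98 99 = 0x9F.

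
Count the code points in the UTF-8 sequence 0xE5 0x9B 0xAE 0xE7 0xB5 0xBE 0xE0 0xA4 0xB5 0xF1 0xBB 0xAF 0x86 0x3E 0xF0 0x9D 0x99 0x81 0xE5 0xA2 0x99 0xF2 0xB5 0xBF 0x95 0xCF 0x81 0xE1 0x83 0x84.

10

Byte at offset 0: 0xE5 = 11100101 → 3-byte char (#1). Advance 3.
Byte at offset 3: 0xE7 = 11100111 → 3-byte char (#2). Advance 3.
Byte at offset 6: 0xE0 = 11100000 → 3-byte char (#3). Advance 3.
Byte at offset 9: 0xF1 = 11110001 → 4-byte char (#4). Advance 4.
Byte at offset 13: 0x3E = 00111110 → 1-byte char (#5). Advance 1.
Byte at offset 14: 0xF0 = 11110000 → 4-byte char (#6). Advance 4.
Byte at offset 18: 0xE5 = 11100101 → 3-byte char (#7). Advance 3.
Byte at offset 21: 0xF2 = 11110010 → 4-byte char (#8). Advance 4.
Byte at offset 25: 0xCF = 11001111 → 2-byte char (#9). Advance 2.
Byte at offset 27: 0xE1 = 11100001 → 3-byte char (#10). Advance 3.
Reached end at offset 30 after 10 code points.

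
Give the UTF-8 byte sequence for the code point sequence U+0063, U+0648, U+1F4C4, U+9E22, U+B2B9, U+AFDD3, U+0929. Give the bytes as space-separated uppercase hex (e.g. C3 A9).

U+0063: 1-byte form → 63.
U+0648: 2-byte form → D9 88.
U+1F4C4: 4-byte form → F0 9F 93 84.
U+9E22: 3-byte form → E9 B8 A2.
U+B2B9: 3-byte form → EB 8A B9.
U+AFDD3: 4-byte form → F2 AF B7 93.
U+0929: 3-byte form → E0 A4 A9.
Concatenated (20 bytes): 63 D9 88 F0 9F 93 84 E9 B8 A2 EB 8A B9 F2 AF B7 93 E0 A4 A9.

63 D9 88 F0 9F 93 84 E9 B8 A2 EB 8A B9 F2 AF B7 93 E0 A4 A9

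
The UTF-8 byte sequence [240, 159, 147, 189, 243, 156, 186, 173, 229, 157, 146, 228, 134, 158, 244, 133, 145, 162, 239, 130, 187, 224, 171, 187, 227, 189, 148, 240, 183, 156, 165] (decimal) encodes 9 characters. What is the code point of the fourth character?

Offset 0: leading byte 0xF0 = 11110000 → 4-byte char #1 = F0 9F 93 BD.
Offset 4: leading byte 0xF3 = 11110011 → 4-byte char #2 = F3 9C BA AD.
Offset 8: leading byte 0xE5 = 11100101 → 3-byte char #3 = E5 9D 92.
Offset 11: leading byte 0xE4 = 11100100 → 3-byte char #4 = E4 86 9E.
Leading byte 0xE4 = 11100100 matches 1110xxxx → 3-byte sequence.
Byte 1: 0xE4 = 11100100, payload 0100 (4 bits).
Byte 2: 0x86 = 10000110 (10xxxxxx ✓), payload 000110.
Byte 3: 0x9E = 10011110 (10xxxxxx ✓), payload 011110.
Concatenate: 0100000110011110 = 0x419E (16 bits → U+419E).

U+419E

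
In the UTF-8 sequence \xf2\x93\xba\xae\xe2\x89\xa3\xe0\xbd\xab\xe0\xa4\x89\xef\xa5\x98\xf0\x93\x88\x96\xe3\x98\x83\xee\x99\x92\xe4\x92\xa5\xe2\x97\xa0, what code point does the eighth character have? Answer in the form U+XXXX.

U+E652

Offset 0: leading byte 0xF2 = 11110010 → 4-byte char #1 = F2 93 BA AE.
Offset 4: leading byte 0xE2 = 11100010 → 3-byte char #2 = E2 89 A3.
Offset 7: leading byte 0xE0 = 11100000 → 3-byte char #3 = E0 BD AB.
Offset 10: leading byte 0xE0 = 11100000 → 3-byte char #4 = E0 A4 89.
Offset 13: leading byte 0xEF = 11101111 → 3-byte char #5 = EF A5 98.
Offset 16: leading byte 0xF0 = 11110000 → 4-byte char #6 = F0 93 88 96.
Offset 20: leading byte 0xE3 = 11100011 → 3-byte char #7 = E3 98 83.
Offset 23: leading byte 0xEE = 11101110 → 3-byte char #8 = EE 99 92.
Leading byte 0xEE = 11101110 matches 1110xxxx → 3-byte sequence.
Byte 1: 0xEE = 11101110, payload 1110 (4 bits).
Byte 2: 0x99 = 10011001 (10xxxxxx ✓), payload 011001.
Byte 3: 0x92 = 10010010 (10xxxxxx ✓), payload 010010.
Concatenate: 1110011001010010 = 0xE652 (16 bits → U+E652).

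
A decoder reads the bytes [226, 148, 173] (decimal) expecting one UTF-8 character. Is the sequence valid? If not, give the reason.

Leading byte 0xE2 = 11100010 → 3-byte form.
Continuation bytes 0x94=10010100, 0xAD=10101101 all match 10xxxxxx.
Decoded value 0x252D is ≥ 0x800 (shortest form) and not a surrogate.

valid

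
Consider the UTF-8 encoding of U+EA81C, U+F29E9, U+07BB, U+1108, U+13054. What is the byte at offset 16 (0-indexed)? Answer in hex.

U+EA81C → 4-byte form F3 AA A0 9C at offsets 0–3.
U+F29E9 → 4-byte form F3 B2 A7 A9 at offsets 4–7.
U+07BB → 2-byte form DE BB at offsets 8–9.
U+1108 → 3-byte form E1 84 88 at offsets 10–12.
U+13054 → 4-byte form F0 93 81 94 at offsets 13–16.
Offset 16 falls in char 5's range; it's byte 4 of F0 93 81 94 = 0x94.

0x94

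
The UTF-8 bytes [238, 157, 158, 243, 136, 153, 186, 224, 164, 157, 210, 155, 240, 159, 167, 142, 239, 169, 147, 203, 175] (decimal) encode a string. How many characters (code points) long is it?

7

Byte at offset 0: 0xEE = 11101110 → 3-byte char (#1). Advance 3.
Byte at offset 3: 0xF3 = 11110011 → 4-byte char (#2). Advance 4.
Byte at offset 7: 0xE0 = 11100000 → 3-byte char (#3). Advance 3.
Byte at offset 10: 0xD2 = 11010010 → 2-byte char (#4). Advance 2.
Byte at offset 12: 0xF0 = 11110000 → 4-byte char (#5). Advance 4.
Byte at offset 16: 0xEF = 11101111 → 3-byte char (#6). Advance 3.
Byte at offset 19: 0xCB = 11001011 → 2-byte char (#7). Advance 2.
Reached end at offset 21 after 7 code points.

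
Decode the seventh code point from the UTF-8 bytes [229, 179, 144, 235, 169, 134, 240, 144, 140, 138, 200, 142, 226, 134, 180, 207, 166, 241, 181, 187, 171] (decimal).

U+75EEB

Offset 0: leading byte 0xE5 = 11100101 → 3-byte char #1 = E5 B3 90.
Offset 3: leading byte 0xEB = 11101011 → 3-byte char #2 = EB A9 86.
Offset 6: leading byte 0xF0 = 11110000 → 4-byte char #3 = F0 90 8C 8A.
Offset 10: leading byte 0xC8 = 11001000 → 2-byte char #4 = C8 8E.
Offset 12: leading byte 0xE2 = 11100010 → 3-byte char #5 = E2 86 B4.
Offset 15: leading byte 0xCF = 11001111 → 2-byte char #6 = CF A6.
Offset 17: leading byte 0xF1 = 11110001 → 4-byte char #7 = F1 B5 BB AB.
Leading byte 0xF1 = 11110001 matches 11110xxx → 4-byte sequence.
Byte 1: 0xF1 = 11110001, payload 001 (3 bits).
Byte 2: 0xB5 = 10110101 (10xxxxxx ✓), payload 110101.
Byte 3: 0xBB = 10111011 (10xxxxxx ✓), payload 111011.
Byte 4: 0xAB = 10101011 (10xxxxxx ✓), payload 101011.
Concatenate: 001110101111011101011 = 0x75EEB (21 bits → U+75EEB).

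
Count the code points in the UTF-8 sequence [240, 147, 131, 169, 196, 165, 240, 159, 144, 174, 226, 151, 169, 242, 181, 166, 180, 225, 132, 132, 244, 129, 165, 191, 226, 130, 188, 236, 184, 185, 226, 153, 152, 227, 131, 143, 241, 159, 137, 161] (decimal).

12

Byte at offset 0: 0xF0 = 11110000 → 4-byte char (#1). Advance 4.
Byte at offset 4: 0xC4 = 11000100 → 2-byte char (#2). Advance 2.
Byte at offset 6: 0xF0 = 11110000 → 4-byte char (#3). Advance 4.
Byte at offset 10: 0xE2 = 11100010 → 3-byte char (#4). Advance 3.
Byte at offset 13: 0xF2 = 11110010 → 4-byte char (#5). Advance 4.
Byte at offset 17: 0xE1 = 11100001 → 3-byte char (#6). Advance 3.
Byte at offset 20: 0xF4 = 11110100 → 4-byte char (#7). Advance 4.
Byte at offset 24: 0xE2 = 11100010 → 3-byte char (#8). Advance 3.
Byte at offset 27: 0xEC = 11101100 → 3-byte char (#9). Advance 3.
Byte at offset 30: 0xE2 = 11100010 → 3-byte char (#10). Advance 3.
Byte at offset 33: 0xE3 = 11100011 → 3-byte char (#11). Advance 3.
Byte at offset 36: 0xF1 = 11110001 → 4-byte char (#12). Advance 4.
Reached end at offset 40 after 12 code points.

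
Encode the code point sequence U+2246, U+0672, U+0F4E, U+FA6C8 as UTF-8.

U+2246: 3-byte form → E2 89 86.
U+0672: 2-byte form → D9 B2.
U+0F4E: 3-byte form → E0 BD 8E.
U+FA6C8: 4-byte form → F3 BA 9B 88.
Concatenated (12 bytes): E2 89 86 D9 B2 E0 BD 8E F3 BA 9B 88.

E2 89 86 D9 B2 E0 BD 8E F3 BA 9B 88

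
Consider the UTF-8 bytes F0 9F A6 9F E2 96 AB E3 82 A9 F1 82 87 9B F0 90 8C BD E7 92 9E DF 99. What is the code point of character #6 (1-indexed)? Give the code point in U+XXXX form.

U+749E

Offset 0: leading byte 0xF0 = 11110000 → 4-byte char #1 = F0 9F A6 9F.
Offset 4: leading byte 0xE2 = 11100010 → 3-byte char #2 = E2 96 AB.
Offset 7: leading byte 0xE3 = 11100011 → 3-byte char #3 = E3 82 A9.
Offset 10: leading byte 0xF1 = 11110001 → 4-byte char #4 = F1 82 87 9B.
Offset 14: leading byte 0xF0 = 11110000 → 4-byte char #5 = F0 90 8C BD.
Offset 18: leading byte 0xE7 = 11100111 → 3-byte char #6 = E7 92 9E.
Leading byte 0xE7 = 11100111 matches 1110xxxx → 3-byte sequence.
Byte 1: 0xE7 = 11100111, payload 0111 (4 bits).
Byte 2: 0x92 = 10010010 (10xxxxxx ✓), payload 010010.
Byte 3: 0x9E = 10011110 (10xxxxxx ✓), payload 011110.
Concatenate: 0111010010011110 = 0x749E (16 bits → U+749E).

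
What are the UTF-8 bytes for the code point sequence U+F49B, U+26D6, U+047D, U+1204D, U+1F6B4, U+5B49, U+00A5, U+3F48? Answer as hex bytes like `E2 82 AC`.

EF 92 9B E2 9B 96 D1 BD F0 92 81 8D F0 9F 9A B4 E5 AD 89 C2 A5 E3 BD 88

U+F49B: 3-byte form → EF 92 9B.
U+26D6: 3-byte form → E2 9B 96.
U+047D: 2-byte form → D1 BD.
U+1204D: 4-byte form → F0 92 81 8D.
U+1F6B4: 4-byte form → F0 9F 9A B4.
U+5B49: 3-byte form → E5 AD 89.
U+00A5: 2-byte form → C2 A5.
U+3F48: 3-byte form → E3 BD 88.
Concatenated (24 bytes): EF 92 9B E2 9B 96 D1 BD F0 92 81 8D F0 9F 9A B4 E5 AD 89 C2 A5 E3 BD 88.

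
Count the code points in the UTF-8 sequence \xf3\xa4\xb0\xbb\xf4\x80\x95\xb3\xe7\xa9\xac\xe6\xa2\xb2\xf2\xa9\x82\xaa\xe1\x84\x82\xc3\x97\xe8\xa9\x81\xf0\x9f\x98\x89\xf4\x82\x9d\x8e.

Byte at offset 0: 0xF3 = 11110011 → 4-byte char (#1). Advance 4.
Byte at offset 4: 0xF4 = 11110100 → 4-byte char (#2). Advance 4.
Byte at offset 8: 0xE7 = 11100111 → 3-byte char (#3). Advance 3.
Byte at offset 11: 0xE6 = 11100110 → 3-byte char (#4). Advance 3.
Byte at offset 14: 0xF2 = 11110010 → 4-byte char (#5). Advance 4.
Byte at offset 18: 0xE1 = 11100001 → 3-byte char (#6). Advance 3.
Byte at offset 21: 0xC3 = 11000011 → 2-byte char (#7). Advance 2.
Byte at offset 23: 0xE8 = 11101000 → 3-byte char (#8). Advance 3.
Byte at offset 26: 0xF0 = 11110000 → 4-byte char (#9). Advance 4.
Byte at offset 30: 0xF4 = 11110100 → 4-byte char (#10). Advance 4.
Reached end at offset 34 after 10 code points.

10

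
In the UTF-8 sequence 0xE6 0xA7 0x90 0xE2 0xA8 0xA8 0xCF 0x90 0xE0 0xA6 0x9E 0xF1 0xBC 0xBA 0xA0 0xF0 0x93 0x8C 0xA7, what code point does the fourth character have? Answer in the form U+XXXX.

Offset 0: leading byte 0xE6 = 11100110 → 3-byte char #1 = E6 A7 90.
Offset 3: leading byte 0xE2 = 11100010 → 3-byte char #2 = E2 A8 A8.
Offset 6: leading byte 0xCF = 11001111 → 2-byte char #3 = CF 90.
Offset 8: leading byte 0xE0 = 11100000 → 3-byte char #4 = E0 A6 9E.
Leading byte 0xE0 = 11100000 matches 1110xxxx → 3-byte sequence.
Byte 1: 0xE0 = 11100000, payload 0000 (4 bits).
Byte 2: 0xA6 = 10100110 (10xxxxxx ✓), payload 100110.
Byte 3: 0x9E = 10011110 (10xxxxxx ✓), payload 011110.
Concatenate: 0000100110011110 = 0x99E (16 bits → U+099E).

U+099E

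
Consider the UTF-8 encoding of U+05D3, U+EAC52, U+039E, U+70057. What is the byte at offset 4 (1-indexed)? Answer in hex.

1-indexed offset 4 is 0-indexed offset 3.
U+05D3 → 2-byte form D7 93 at offsets 0–1.
U+EAC52 → 4-byte form F3 AA B1 92 at offsets 2–5.
Offset 3 falls in char 2's range; it's byte 2 of F3 AA B1 92 = 0xAA.

0xAA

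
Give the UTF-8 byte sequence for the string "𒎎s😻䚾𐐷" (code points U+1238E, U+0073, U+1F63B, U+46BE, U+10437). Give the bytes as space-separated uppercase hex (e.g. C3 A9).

U+1238E: 4-byte form → F0 92 8E 8E.
U+0073: 1-byte form → 73.
U+1F63B: 4-byte form → F0 9F 98 BB.
U+46BE: 3-byte form → E4 9A BE.
U+10437: 4-byte form → F0 90 90 B7.
Concatenated (16 bytes): F0 92 8E 8E 73 F0 9F 98 BB E4 9A BE F0 90 90 B7.

F0 92 8E 8E 73 F0 9F 98 BB E4 9A BE F0 90 90 B7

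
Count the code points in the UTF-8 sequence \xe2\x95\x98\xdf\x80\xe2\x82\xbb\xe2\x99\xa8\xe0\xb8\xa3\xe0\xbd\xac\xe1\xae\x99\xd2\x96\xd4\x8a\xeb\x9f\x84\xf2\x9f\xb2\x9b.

Byte at offset 0: 0xE2 = 11100010 → 3-byte char (#1). Advance 3.
Byte at offset 3: 0xDF = 11011111 → 2-byte char (#2). Advance 2.
Byte at offset 5: 0xE2 = 11100010 → 3-byte char (#3). Advance 3.
Byte at offset 8: 0xE2 = 11100010 → 3-byte char (#4). Advance 3.
Byte at offset 11: 0xE0 = 11100000 → 3-byte char (#5). Advance 3.
Byte at offset 14: 0xE0 = 11100000 → 3-byte char (#6). Advance 3.
Byte at offset 17: 0xE1 = 11100001 → 3-byte char (#7). Advance 3.
Byte at offset 20: 0xD2 = 11010010 → 2-byte char (#8). Advance 2.
Byte at offset 22: 0xD4 = 11010100 → 2-byte char (#9). Advance 2.
Byte at offset 24: 0xEB = 11101011 → 3-byte char (#10). Advance 3.
Byte at offset 27: 0xF2 = 11110010 → 4-byte char (#11). Advance 4.
Reached end at offset 31 after 11 code points.

11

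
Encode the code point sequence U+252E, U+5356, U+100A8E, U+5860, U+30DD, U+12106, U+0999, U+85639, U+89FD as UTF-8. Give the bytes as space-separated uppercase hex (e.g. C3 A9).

E2 94 AE E5 8D 96 F4 80 AA 8E E5 A1 A0 E3 83 9D F0 92 84 86 E0 A6 99 F2 85 98 B9 E8 A7 BD

U+252E: 3-byte form → E2 94 AE.
U+5356: 3-byte form → E5 8D 96.
U+100A8E: 4-byte form → F4 80 AA 8E.
U+5860: 3-byte form → E5 A1 A0.
U+30DD: 3-byte form → E3 83 9D.
U+12106: 4-byte form → F0 92 84 86.
U+0999: 3-byte form → E0 A6 99.
U+85639: 4-byte form → F2 85 98 B9.
U+89FD: 3-byte form → E8 A7 BD.
Concatenated (30 bytes): E2 94 AE E5 8D 96 F4 80 AA 8E E5 A1 A0 E3 83 9D F0 92 84 86 E0 A6 99 F2 85 98 B9 E8 A7 BD.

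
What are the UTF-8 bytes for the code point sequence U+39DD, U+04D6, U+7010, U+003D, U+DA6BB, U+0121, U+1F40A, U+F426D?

U+39DD: 3-byte form → E3 A7 9D.
U+04D6: 2-byte form → D3 96.
U+7010: 3-byte form → E7 80 90.
U+003D: 1-byte form → 3D.
U+DA6BB: 4-byte form → F3 9A 9A BB.
U+0121: 2-byte form → C4 A1.
U+1F40A: 4-byte form → F0 9F 90 8A.
U+F426D: 4-byte form → F3 B4 89 AD.
Concatenated (23 bytes): E3 A7 9D D3 96 E7 80 90 3D F3 9A 9A BB C4 A1 F0 9F 90 8A F3 B4 89 AD.

E3 A7 9D D3 96 E7 80 90 3D F3 9A 9A BB C4 A1 F0 9F 90 8A F3 B4 89 AD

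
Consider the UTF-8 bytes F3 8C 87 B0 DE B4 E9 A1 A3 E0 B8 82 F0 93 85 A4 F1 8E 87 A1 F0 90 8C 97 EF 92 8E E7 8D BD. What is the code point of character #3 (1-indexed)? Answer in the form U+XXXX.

U+9863

Offset 0: leading byte 0xF3 = 11110011 → 4-byte char #1 = F3 8C 87 B0.
Offset 4: leading byte 0xDE = 11011110 → 2-byte char #2 = DE B4.
Offset 6: leading byte 0xE9 = 11101001 → 3-byte char #3 = E9 A1 A3.
Leading byte 0xE9 = 11101001 matches 1110xxxx → 3-byte sequence.
Byte 1: 0xE9 = 11101001, payload 1001 (4 bits).
Byte 2: 0xA1 = 10100001 (10xxxxxx ✓), payload 100001.
Byte 3: 0xA3 = 10100011 (10xxxxxx ✓), payload 100011.
Concatenate: 1001100001100011 = 0x9863 (16 bits → U+9863).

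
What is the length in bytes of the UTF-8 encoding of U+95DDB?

4

U+95DDB = 0x95DDB. UTF-8 uses 1 byte below 0x80, 2 below 0x800, 3 below 0x10000, 4 up to 0x10FFFF. 0x95DDB is in U+10000–U+10FFFF → 4 bytes.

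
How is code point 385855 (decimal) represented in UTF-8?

F1 9E 8C BF

U+5E33F = 0x5E33F = 385855 decimal. In range U+10000–U+10FFFF → 4-byte form: 11110xxx 10xxxxxx 10xxxxxx 10xxxxxx.
Binary (21 bits): 001011110001100111111.
Split 3+6+6+6: 001 | 011110 | 001100 | 111111.
Byte 1: 11110001 = 0xF1.
Byte 2: 10011110 = 0x9E.
Byte 3: 10001100 = 0x8C.
Byte 4: 10111111 = 0xBF.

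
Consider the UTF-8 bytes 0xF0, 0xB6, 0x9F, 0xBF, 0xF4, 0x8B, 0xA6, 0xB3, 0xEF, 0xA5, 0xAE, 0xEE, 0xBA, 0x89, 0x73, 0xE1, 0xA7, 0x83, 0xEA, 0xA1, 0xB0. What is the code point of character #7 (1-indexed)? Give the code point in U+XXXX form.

Offset 0: leading byte 0xF0 = 11110000 → 4-byte char #1 = F0 B6 9F BF.
Offset 4: leading byte 0xF4 = 11110100 → 4-byte char #2 = F4 8B A6 B3.
Offset 8: leading byte 0xEF = 11101111 → 3-byte char #3 = EF A5 AE.
Offset 11: leading byte 0xEE = 11101110 → 3-byte char #4 = EE BA 89.
Offset 14: leading byte 0x73 = 01110011 → 1-byte char #5 = 73.
Offset 15: leading byte 0xE1 = 11100001 → 3-byte char #6 = E1 A7 83.
Offset 18: leading byte 0xEA = 11101010 → 3-byte char #7 = EA A1 B0.
Leading byte 0xEA = 11101010 matches 1110xxxx → 3-byte sequence.
Byte 1: 0xEA = 11101010, payload 1010 (4 bits).
Byte 2: 0xA1 = 10100001 (10xxxxxx ✓), payload 100001.
Byte 3: 0xB0 = 10110000 (10xxxxxx ✓), payload 110000.
Concatenate: 1010100001110000 = 0xA870 (16 bits → U+A870).

U+A870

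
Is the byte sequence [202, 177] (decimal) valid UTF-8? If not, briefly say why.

valid

Leading byte 0xCA = 11001010 → 2-byte form.
Continuation bytes 0xB1=10110001 all match 10xxxxxx.
Decoded value 0x2B1 is ≥ 0x80 (shortest form) and not a surrogate.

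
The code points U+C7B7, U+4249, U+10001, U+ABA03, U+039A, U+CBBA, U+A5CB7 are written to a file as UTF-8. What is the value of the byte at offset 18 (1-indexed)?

0xAE

1-indexed offset 18 is 0-indexed offset 17.
U+C7B7 → 3-byte form EC 9E B7 at offsets 0–2.
U+4249 → 3-byte form E4 89 89 at offsets 3–5.
U+10001 → 4-byte form F0 90 80 81 at offsets 6–9.
U+ABA03 → 4-byte form F2 AB A8 83 at offsets 10–13.
U+039A → 2-byte form CE 9A at offsets 14–15.
U+CBBA → 3-byte form EC AE BA at offsets 16–18.
Offset 17 falls in char 6's range; it's byte 2 of EC AE BA = 0xAE.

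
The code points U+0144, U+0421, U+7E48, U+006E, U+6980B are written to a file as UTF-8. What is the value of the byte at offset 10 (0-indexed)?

0xA0

U+0144 → 2-byte form C5 84 at offsets 0–1.
U+0421 → 2-byte form D0 A1 at offsets 2–3.
U+7E48 → 3-byte form E7 B9 88 at offsets 4–6.
U+006E → 1-byte form 6E at offsets 7–7.
U+6980B → 4-byte form F1 A9 A0 8B at offsets 8–11.
Offset 10 falls in char 5's range; it's byte 3 of F1 A9 A0 8B = 0xA0.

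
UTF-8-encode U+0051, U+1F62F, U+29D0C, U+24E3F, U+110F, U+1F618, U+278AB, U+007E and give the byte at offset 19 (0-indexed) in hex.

U+0051 → 1-byte form 51 at offsets 0–0.
U+1F62F → 4-byte form F0 9F 98 AF at offsets 1–4.
U+29D0C → 4-byte form F0 A9 B4 8C at offsets 5–8.
U+24E3F → 4-byte form F0 A4 B8 BF at offsets 9–12.
U+110F → 3-byte form E1 84 8F at offsets 13–15.
U+1F618 → 4-byte form F0 9F 98 98 at offsets 16–19.
Offset 19 falls in char 6's range; it's byte 4 of F0 9F 98 98 = 0x98.

0x98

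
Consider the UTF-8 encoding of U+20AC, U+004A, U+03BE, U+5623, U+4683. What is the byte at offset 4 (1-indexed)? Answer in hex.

0x4A

1-indexed offset 4 is 0-indexed offset 3.
U+20AC → 3-byte form E2 82 AC at offsets 0–2.
U+004A → 1-byte form 4A at offsets 3–3.
Offset 3 falls in char 2's range; it's byte 1 of 4A = 0x4A.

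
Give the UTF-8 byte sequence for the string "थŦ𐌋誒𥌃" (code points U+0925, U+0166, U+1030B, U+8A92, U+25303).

U+0925: 3-byte form → E0 A4 A5.
U+0166: 2-byte form → C5 A6.
U+1030B: 4-byte form → F0 90 8C 8B.
U+8A92: 3-byte form → E8 AA 92.
U+25303: 4-byte form → F0 A5 8C 83.
Concatenated (16 bytes): E0 A4 A5 C5 A6 F0 90 8C 8B E8 AA 92 F0 A5 8C 83.

E0 A4 A5 C5 A6 F0 90 8C 8B E8 AA 92 F0 A5 8C 83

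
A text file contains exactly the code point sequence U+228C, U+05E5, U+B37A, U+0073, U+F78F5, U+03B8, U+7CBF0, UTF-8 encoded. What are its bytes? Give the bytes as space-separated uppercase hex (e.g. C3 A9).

U+228C: 3-byte form → E2 8A 8C.
U+05E5: 2-byte form → D7 A5.
U+B37A: 3-byte form → EB 8D BA.
U+0073: 1-byte form → 73.
U+F78F5: 4-byte form → F3 B7 A3 B5.
U+03B8: 2-byte form → CE B8.
U+7CBF0: 4-byte form → F1 BC AF B0.
Concatenated (19 bytes): E2 8A 8C D7 A5 EB 8D BA 73 F3 B7 A3 B5 CE B8 F1 BC AF B0.

E2 8A 8C D7 A5 EB 8D BA 73 F3 B7 A3 B5 CE B8 F1 BC AF B0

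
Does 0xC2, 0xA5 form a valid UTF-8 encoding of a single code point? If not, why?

valid

Leading byte 0xC2 = 11000010 → 2-byte form.
Continuation bytes 0xA5=10100101 all match 10xxxxxx.
Decoded value 0xA5 is ≥ 0x80 (shortest form) and not a surrogate.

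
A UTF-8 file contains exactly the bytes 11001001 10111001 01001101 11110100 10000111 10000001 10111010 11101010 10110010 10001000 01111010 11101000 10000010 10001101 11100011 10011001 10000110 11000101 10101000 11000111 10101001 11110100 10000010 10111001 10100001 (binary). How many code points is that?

10

Byte at offset 0: 0xC9 = 11001001 → 2-byte char (#1). Advance 2.
Byte at offset 2: 0x4D = 01001101 → 1-byte char (#2). Advance 1.
Byte at offset 3: 0xF4 = 11110100 → 4-byte char (#3). Advance 4.
Byte at offset 7: 0xEA = 11101010 → 3-byte char (#4). Advance 3.
Byte at offset 10: 0x7A = 01111010 → 1-byte char (#5). Advance 1.
Byte at offset 11: 0xE8 = 11101000 → 3-byte char (#6). Advance 3.
Byte at offset 14: 0xE3 = 11100011 → 3-byte char (#7). Advance 3.
Byte at offset 17: 0xC5 = 11000101 → 2-byte char (#8). Advance 2.
Byte at offset 19: 0xC7 = 11000111 → 2-byte char (#9). Advance 2.
Byte at offset 21: 0xF4 = 11110100 → 4-byte char (#10). Advance 4.
Reached end at offset 25 after 10 code points.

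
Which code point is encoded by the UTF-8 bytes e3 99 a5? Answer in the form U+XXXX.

U+3665

Leading byte 0xE3 = 11100011 matches 1110xxxx → 3-byte sequence.
Byte 1: 0xE3 = 11100011, payload 0011 (4 bits).
Byte 2: 0x99 = 10011001 (10xxxxxx ✓), payload 011001.
Byte 3: 0xA5 = 10100101 (10xxxxxx ✓), payload 100101.
Concatenate: 0011011001100101 = 0x3665 (16 bits → U+3665).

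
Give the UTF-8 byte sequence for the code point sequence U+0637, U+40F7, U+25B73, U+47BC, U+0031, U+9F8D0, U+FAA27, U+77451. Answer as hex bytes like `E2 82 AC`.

D8 B7 E4 83 B7 F0 A5 AD B3 E4 9E BC 31 F2 9F A3 90 F3 BA A8 A7 F1 B7 91 91

U+0637: 2-byte form → D8 B7.
U+40F7: 3-byte form → E4 83 B7.
U+25B73: 4-byte form → F0 A5 AD B3.
U+47BC: 3-byte form → E4 9E BC.
U+0031: 1-byte form → 31.
U+9F8D0: 4-byte form → F2 9F A3 90.
U+FAA27: 4-byte form → F3 BA A8 A7.
U+77451: 4-byte form → F1 B7 91 91.
Concatenated (25 bytes): D8 B7 E4 83 B7 F0 A5 AD B3 E4 9E BC 31 F2 9F A3 90 F3 BA A8 A7 F1 B7 91 91.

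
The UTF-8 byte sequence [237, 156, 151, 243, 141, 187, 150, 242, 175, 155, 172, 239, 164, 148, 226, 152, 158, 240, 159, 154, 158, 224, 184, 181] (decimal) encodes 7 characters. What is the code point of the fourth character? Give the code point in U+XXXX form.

Offset 0: leading byte 0xED = 11101101 → 3-byte char #1 = ED 9C 97.
Offset 3: leading byte 0xF3 = 11110011 → 4-byte char #2 = F3 8D BB 96.
Offset 7: leading byte 0xF2 = 11110010 → 4-byte char #3 = F2 AF 9B AC.
Offset 11: leading byte 0xEF = 11101111 → 3-byte char #4 = EF A4 94.
Leading byte 0xEF = 11101111 matches 1110xxxx → 3-byte sequence.
Byte 1: 0xEF = 11101111, payload 1111 (4 bits).
Byte 2: 0xA4 = 10100100 (10xxxxxx ✓), payload 100100.
Byte 3: 0x94 = 10010100 (10xxxxxx ✓), payload 010100.
Concatenate: 1111100100010100 = 0xF914 (16 bits → U+F914).

U+F914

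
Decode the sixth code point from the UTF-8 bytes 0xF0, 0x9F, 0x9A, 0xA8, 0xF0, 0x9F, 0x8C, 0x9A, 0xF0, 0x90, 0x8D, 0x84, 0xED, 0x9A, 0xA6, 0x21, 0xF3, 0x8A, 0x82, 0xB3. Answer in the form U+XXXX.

Offset 0: leading byte 0xF0 = 11110000 → 4-byte char #1 = F0 9F 9A A8.
Offset 4: leading byte 0xF0 = 11110000 → 4-byte char #2 = F0 9F 8C 9A.
Offset 8: leading byte 0xF0 = 11110000 → 4-byte char #3 = F0 90 8D 84.
Offset 12: leading byte 0xED = 11101101 → 3-byte char #4 = ED 9A A6.
Offset 15: leading byte 0x21 = 00100001 → 1-byte char #5 = 21.
Offset 16: leading byte 0xF3 = 11110011 → 4-byte char #6 = F3 8A 82 B3.
Leading byte 0xF3 = 11110011 matches 11110xxx → 4-byte sequence.
Byte 1: 0xF3 = 11110011, payload 011 (3 bits).
Byte 2: 0x8A = 10001010 (10xxxxxx ✓), payload 001010.
Byte 3: 0x82 = 10000010 (10xxxxxx ✓), payload 000010.
Byte 4: 0xB3 = 10110011 (10xxxxxx ✓), payload 110011.
Concatenate: 011001010000010110011 = 0xCA0B3 (21 bits → U+CA0B3).

U+CA0B3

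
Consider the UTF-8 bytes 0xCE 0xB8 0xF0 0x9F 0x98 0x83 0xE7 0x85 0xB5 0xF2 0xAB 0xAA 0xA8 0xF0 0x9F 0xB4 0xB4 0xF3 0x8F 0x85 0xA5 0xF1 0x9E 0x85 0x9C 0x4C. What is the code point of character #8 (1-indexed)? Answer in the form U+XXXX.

Offset 0: leading byte 0xCE = 11001110 → 2-byte char #1 = CE B8.
Offset 2: leading byte 0xF0 = 11110000 → 4-byte char #2 = F0 9F 98 83.
Offset 6: leading byte 0xE7 = 11100111 → 3-byte char #3 = E7 85 B5.
Offset 9: leading byte 0xF2 = 11110010 → 4-byte char #4 = F2 AB AA A8.
Offset 13: leading byte 0xF0 = 11110000 → 4-byte char #5 = F0 9F B4 B4.
Offset 17: leading byte 0xF3 = 11110011 → 4-byte char #6 = F3 8F 85 A5.
Offset 21: leading byte 0xF1 = 11110001 → 4-byte char #7 = F1 9E 85 9C.
Offset 25: leading byte 0x4C = 01001100 → 1-byte char #8 = 4C.
Leading byte 0x4C = 01001100 matches 0xxxxxxx → 1-byte sequence.
Byte 1: 0x4C = 01001100, payload 1001100 (7 bits).
Concatenate: 1001100 = 0x4C (7 bits → U+004C).

U+004C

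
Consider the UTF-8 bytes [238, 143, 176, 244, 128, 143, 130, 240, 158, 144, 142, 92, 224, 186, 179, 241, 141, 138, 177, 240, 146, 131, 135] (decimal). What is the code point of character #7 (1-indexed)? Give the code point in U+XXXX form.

Offset 0: leading byte 0xEE = 11101110 → 3-byte char #1 = EE 8F B0.
Offset 3: leading byte 0xF4 = 11110100 → 4-byte char #2 = F4 80 8F 82.
Offset 7: leading byte 0xF0 = 11110000 → 4-byte char #3 = F0 9E 90 8E.
Offset 11: leading byte 0x5C = 01011100 → 1-byte char #4 = 5C.
Offset 12: leading byte 0xE0 = 11100000 → 3-byte char #5 = E0 BA B3.
Offset 15: leading byte 0xF1 = 11110001 → 4-byte char #6 = F1 8D 8A B1.
Offset 19: leading byte 0xF0 = 11110000 → 4-byte char #7 = F0 92 83 87.
Leading byte 0xF0 = 11110000 matches 11110xxx → 4-byte sequence.
Byte 1: 0xF0 = 11110000, payload 000 (3 bits).
Byte 2: 0x92 = 10010010 (10xxxxxx ✓), payload 010010.
Byte 3: 0x83 = 10000011 (10xxxxxx ✓), payload 000011.
Byte 4: 0x87 = 10000111 (10xxxxxx ✓), payload 000111.
Concatenate: 000010010000011000111 = 0x120C7 (21 bits → U+120C7).

U+120C7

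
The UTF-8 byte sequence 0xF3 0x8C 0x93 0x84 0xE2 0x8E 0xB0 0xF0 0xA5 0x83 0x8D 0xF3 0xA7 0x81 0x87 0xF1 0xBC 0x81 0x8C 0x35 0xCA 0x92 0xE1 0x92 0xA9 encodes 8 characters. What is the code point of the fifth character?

Offset 0: leading byte 0xF3 = 11110011 → 4-byte char #1 = F3 8C 93 84.
Offset 4: leading byte 0xE2 = 11100010 → 3-byte char #2 = E2 8E B0.
Offset 7: leading byte 0xF0 = 11110000 → 4-byte char #3 = F0 A5 83 8D.
Offset 11: leading byte 0xF3 = 11110011 → 4-byte char #4 = F3 A7 81 87.
Offset 15: leading byte 0xF1 = 11110001 → 4-byte char #5 = F1 BC 81 8C.
Leading byte 0xF1 = 11110001 matches 11110xxx → 4-byte sequence.
Byte 1: 0xF1 = 11110001, payload 001 (3 bits).
Byte 2: 0xBC = 10111100 (10xxxxxx ✓), payload 111100.
Byte 3: 0x81 = 10000001 (10xxxxxx ✓), payload 000001.
Byte 4: 0x8C = 10001100 (10xxxxxx ✓), payload 001100.
Concatenate: 001111100000001001100 = 0x7C04C (21 bits → U+7C04C).

U+7C04C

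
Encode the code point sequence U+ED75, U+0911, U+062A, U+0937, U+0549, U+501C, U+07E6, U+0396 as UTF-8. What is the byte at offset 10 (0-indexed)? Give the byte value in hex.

0xB7

U+ED75 → 3-byte form EE B5 B5 at offsets 0–2.
U+0911 → 3-byte form E0 A4 91 at offsets 3–5.
U+062A → 2-byte form D8 AA at offsets 6–7.
U+0937 → 3-byte form E0 A4 B7 at offsets 8–10.
Offset 10 falls in char 4's range; it's byte 3 of E0 A4 B7 = 0xB7.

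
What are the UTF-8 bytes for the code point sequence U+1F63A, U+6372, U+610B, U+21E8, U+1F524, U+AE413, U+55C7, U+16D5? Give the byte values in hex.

F0 9F 98 BA E6 8D B2 E6 84 8B E2 87 A8 F0 9F 94 A4 F2 AE 90 93 E5 97 87 E1 9B 95

U+1F63A: 4-byte form → F0 9F 98 BA.
U+6372: 3-byte form → E6 8D B2.
U+610B: 3-byte form → E6 84 8B.
U+21E8: 3-byte form → E2 87 A8.
U+1F524: 4-byte form → F0 9F 94 A4.
U+AE413: 4-byte form → F2 AE 90 93.
U+55C7: 3-byte form → E5 97 87.
U+16D5: 3-byte form → E1 9B 95.
Concatenated (27 bytes): F0 9F 98 BA E6 8D B2 E6 84 8B E2 87 A8 F0 9F 94 A4 F2 AE 90 93 E5 97 87 E1 9B 95.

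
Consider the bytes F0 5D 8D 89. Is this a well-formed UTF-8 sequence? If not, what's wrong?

invalid (non-continuation byte where continuation expected)

Leading byte 0xF0 = 11110000 → 4-byte form.
Byte 2 is 0x5D = 01011101, which is not 10xxxxxx — expected a continuation byte.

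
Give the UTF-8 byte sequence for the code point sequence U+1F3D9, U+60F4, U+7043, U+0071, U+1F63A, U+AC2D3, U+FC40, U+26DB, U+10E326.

U+1F3D9: 4-byte form → F0 9F 8F 99.
U+60F4: 3-byte form → E6 83 B4.
U+7043: 3-byte form → E7 81 83.
U+0071: 1-byte form → 71.
U+1F63A: 4-byte form → F0 9F 98 BA.
U+AC2D3: 4-byte form → F2 AC 8B 93.
U+FC40: 3-byte form → EF B1 80.
U+26DB: 3-byte form → E2 9B 9B.
U+10E326: 4-byte form → F4 8E 8C A6.
Concatenated (29 bytes): F0 9F 8F 99 E6 83 B4 E7 81 83 71 F0 9F 98 BA F2 AC 8B 93 EF B1 80 E2 9B 9B F4 8E 8C A6.

F0 9F 8F 99 E6 83 B4 E7 81 83 71 F0 9F 98 BA F2 AC 8B 93 EF B1 80 E2 9B 9B F4 8E 8C A6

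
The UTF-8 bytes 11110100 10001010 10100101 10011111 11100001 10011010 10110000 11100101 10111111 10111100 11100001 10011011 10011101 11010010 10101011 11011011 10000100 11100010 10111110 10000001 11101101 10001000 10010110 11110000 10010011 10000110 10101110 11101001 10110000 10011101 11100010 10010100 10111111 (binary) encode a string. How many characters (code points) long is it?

11

Byte at offset 0: 0xF4 = 11110100 → 4-byte char (#1). Advance 4.
Byte at offset 4: 0xE1 = 11100001 → 3-byte char (#2). Advance 3.
Byte at offset 7: 0xE5 = 11100101 → 3-byte char (#3). Advance 3.
Byte at offset 10: 0xE1 = 11100001 → 3-byte char (#4). Advance 3.
Byte at offset 13: 0xD2 = 11010010 → 2-byte char (#5). Advance 2.
Byte at offset 15: 0xDB = 11011011 → 2-byte char (#6). Advance 2.
Byte at offset 17: 0xE2 = 11100010 → 3-byte char (#7). Advance 3.
Byte at offset 20: 0xED = 11101101 → 3-byte char (#8). Advance 3.
Byte at offset 23: 0xF0 = 11110000 → 4-byte char (#9). Advance 4.
Byte at offset 27: 0xE9 = 11101001 → 3-byte char (#10). Advance 3.
Byte at offset 30: 0xE2 = 11100010 → 3-byte char (#11). Advance 3.
Reached end at offset 33 after 11 code points.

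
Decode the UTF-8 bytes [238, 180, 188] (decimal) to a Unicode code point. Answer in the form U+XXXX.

U+ED3C

Leading byte 0xEE = 11101110 matches 1110xxxx → 3-byte sequence.
Byte 1: 0xEE = 11101110, payload 1110 (4 bits).
Byte 2: 0xB4 = 10110100 (10xxxxxx ✓), payload 110100.
Byte 3: 0xBC = 10111100 (10xxxxxx ✓), payload 111100.
Concatenate: 1110110100111100 = 0xED3C (16 bits → U+ED3C).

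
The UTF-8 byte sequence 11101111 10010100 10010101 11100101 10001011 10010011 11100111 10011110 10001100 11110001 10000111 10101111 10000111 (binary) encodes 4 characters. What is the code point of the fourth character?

U+47BC7

Offset 0: leading byte 0xEF = 11101111 → 3-byte char #1 = EF 94 95.
Offset 3: leading byte 0xE5 = 11100101 → 3-byte char #2 = E5 8B 93.
Offset 6: leading byte 0xE7 = 11100111 → 3-byte char #3 = E7 9E 8C.
Offset 9: leading byte 0xF1 = 11110001 → 4-byte char #4 = F1 87 AF 87.
Leading byte 0xF1 = 11110001 matches 11110xxx → 4-byte sequence.
Byte 1: 0xF1 = 11110001, payload 001 (3 bits).
Byte 2: 0x87 = 10000111 (10xxxxxx ✓), payload 000111.
Byte 3: 0xAF = 10101111 (10xxxxxx ✓), payload 101111.
Byte 4: 0x87 = 10000111 (10xxxxxx ✓), payload 000111.
Concatenate: 001000111101111000111 = 0x47BC7 (21 bits → U+47BC7).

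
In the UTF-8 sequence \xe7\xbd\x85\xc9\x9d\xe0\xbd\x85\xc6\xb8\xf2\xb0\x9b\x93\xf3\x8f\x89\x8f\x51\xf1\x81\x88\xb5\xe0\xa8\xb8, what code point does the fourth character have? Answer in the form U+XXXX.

Offset 0: leading byte 0xE7 = 11100111 → 3-byte char #1 = E7 BD 85.
Offset 3: leading byte 0xC9 = 11001001 → 2-byte char #2 = C9 9D.
Offset 5: leading byte 0xE0 = 11100000 → 3-byte char #3 = E0 BD 85.
Offset 8: leading byte 0xC6 = 11000110 → 2-byte char #4 = C6 B8.
Leading byte 0xC6 = 11000110 matches 110xxxxx → 2-byte sequence.
Byte 1: 0xC6 = 11000110, payload 00110 (5 bits).
Byte 2: 0xB8 = 10111000 (10xxxxxx ✓), payload 111000.
Concatenate: 00110111000 = 0x1B8 (11 bits → U+01B8).

U+01B8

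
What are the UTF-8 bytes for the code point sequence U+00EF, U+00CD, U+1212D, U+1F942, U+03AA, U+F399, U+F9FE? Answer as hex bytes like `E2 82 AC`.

U+00EF: 2-byte form → C3 AF.
U+00CD: 2-byte form → C3 8D.
U+1212D: 4-byte form → F0 92 84 AD.
U+1F942: 4-byte form → F0 9F A5 82.
U+03AA: 2-byte form → CE AA.
U+F399: 3-byte form → EF 8E 99.
U+F9FE: 3-byte form → EF A7 BE.
Concatenated (20 bytes): C3 AF C3 8D F0 92 84 AD F0 9F A5 82 CE AA EF 8E 99 EF A7 BE.

C3 AF C3 8D F0 92 84 AD F0 9F A5 82 CE AA EF 8E 99 EF A7 BE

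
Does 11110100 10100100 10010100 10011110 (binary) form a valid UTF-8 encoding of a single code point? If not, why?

Leading byte 0xF4 = 11110100 → 4-byte form.
Payload = 0x12451E, which exceeds U+10FFFF, the maximum Unicode code point. (Leading bytes F5–FF, or F4 followed by ≥ 0x90, are invalid.)

invalid (encodes a value above U+10FFFF)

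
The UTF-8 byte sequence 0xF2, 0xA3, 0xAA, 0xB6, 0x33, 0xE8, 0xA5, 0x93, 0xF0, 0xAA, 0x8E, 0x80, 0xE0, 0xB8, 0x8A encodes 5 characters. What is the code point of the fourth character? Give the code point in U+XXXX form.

Offset 0: leading byte 0xF2 = 11110010 → 4-byte char #1 = F2 A3 AA B6.
Offset 4: leading byte 0x33 = 00110011 → 1-byte char #2 = 33.
Offset 5: leading byte 0xE8 = 11101000 → 3-byte char #3 = E8 A5 93.
Offset 8: leading byte 0xF0 = 11110000 → 4-byte char #4 = F0 AA 8E 80.
Leading byte 0xF0 = 11110000 matches 11110xxx → 4-byte sequence.
Byte 1: 0xF0 = 11110000, payload 000 (3 bits).
Byte 2: 0xAA = 10101010 (10xxxxxx ✓), payload 101010.
Byte 3: 0x8E = 10001110 (10xxxxxx ✓), payload 001110.
Byte 4: 0x80 = 10000000 (10xxxxxx ✓), payload 000000.
Concatenate: 000101010001110000000 = 0x2A380 (21 bits → U+2A380).

U+2A380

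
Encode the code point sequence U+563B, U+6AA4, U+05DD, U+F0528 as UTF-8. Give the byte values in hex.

U+563B: 3-byte form → E5 98 BB.
U+6AA4: 3-byte form → E6 AA A4.
U+05DD: 2-byte form → D7 9D.
U+F0528: 4-byte form → F3 B0 94 A8.
Concatenated (12 bytes): E5 98 BB E6 AA A4 D7 9D F3 B0 94 A8.

E5 98 BB E6 AA A4 D7 9D F3 B0 94 A8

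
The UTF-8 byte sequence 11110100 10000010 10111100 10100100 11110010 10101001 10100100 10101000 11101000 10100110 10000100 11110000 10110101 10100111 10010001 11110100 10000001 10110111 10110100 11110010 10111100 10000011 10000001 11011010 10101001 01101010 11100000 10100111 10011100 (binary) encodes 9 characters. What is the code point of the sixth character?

Offset 0: leading byte 0xF4 = 11110100 → 4-byte char #1 = F4 82 BC A4.
Offset 4: leading byte 0xF2 = 11110010 → 4-byte char #2 = F2 A9 A4 A8.
Offset 8: leading byte 0xE8 = 11101000 → 3-byte char #3 = E8 A6 84.
Offset 11: leading byte 0xF0 = 11110000 → 4-byte char #4 = F0 B5 A7 91.
Offset 15: leading byte 0xF4 = 11110100 → 4-byte char #5 = F4 81 B7 B4.
Offset 19: leading byte 0xF2 = 11110010 → 4-byte char #6 = F2 BC 83 81.
Leading byte 0xF2 = 11110010 matches 11110xxx → 4-byte sequence.
Byte 1: 0xF2 = 11110010, payload 010 (3 bits).
Byte 2: 0xBC = 10111100 (10xxxxxx ✓), payload 111100.
Byte 3: 0x83 = 10000011 (10xxxxxx ✓), payload 000011.
Byte 4: 0x81 = 10000001 (10xxxxxx ✓), payload 000001.
Concatenate: 010111100000011000001 = 0xBC0C1 (21 bits → U+BC0C1).

U+BC0C1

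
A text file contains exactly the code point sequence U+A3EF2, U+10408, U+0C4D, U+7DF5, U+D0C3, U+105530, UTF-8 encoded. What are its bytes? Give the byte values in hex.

F2 A3 BB B2 F0 90 90 88 E0 B1 8D E7 B7 B5 ED 83 83 F4 85 94 B0

U+A3EF2: 4-byte form → F2 A3 BB B2.
U+10408: 4-byte form → F0 90 90 88.
U+0C4D: 3-byte form → E0 B1 8D.
U+7DF5: 3-byte form → E7 B7 B5.
U+D0C3: 3-byte form → ED 83 83.
U+105530: 4-byte form → F4 85 94 B0.
Concatenated (21 bytes): F2 A3 BB B2 F0 90 90 88 E0 B1 8D E7 B7 B5 ED 83 83 F4 85 94 B0.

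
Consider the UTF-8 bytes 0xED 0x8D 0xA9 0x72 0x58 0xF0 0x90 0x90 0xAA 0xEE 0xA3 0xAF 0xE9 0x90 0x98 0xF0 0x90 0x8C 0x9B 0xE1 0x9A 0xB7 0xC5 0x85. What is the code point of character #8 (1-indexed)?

Offset 0: leading byte 0xED = 11101101 → 3-byte char #1 = ED 8D A9.
Offset 3: leading byte 0x72 = 01110010 → 1-byte char #2 = 72.
Offset 4: leading byte 0x58 = 01011000 → 1-byte char #3 = 58.
Offset 5: leading byte 0xF0 = 11110000 → 4-byte char #4 = F0 90 90 AA.
Offset 9: leading byte 0xEE = 11101110 → 3-byte char #5 = EE A3 AF.
Offset 12: leading byte 0xE9 = 11101001 → 3-byte char #6 = E9 90 98.
Offset 15: leading byte 0xF0 = 11110000 → 4-byte char #7 = F0 90 8C 9B.
Offset 19: leading byte 0xE1 = 11100001 → 3-byte char #8 = E1 9A B7.
Leading byte 0xE1 = 11100001 matches 1110xxxx → 3-byte sequence.
Byte 1: 0xE1 = 11100001, payload 0001 (4 bits).
Byte 2: 0x9A = 10011010 (10xxxxxx ✓), payload 011010.
Byte 3: 0xB7 = 10110111 (10xxxxxx ✓), payload 110111.
Concatenate: 0001011010110111 = 0x16B7 (16 bits → U+16B7).

U+16B7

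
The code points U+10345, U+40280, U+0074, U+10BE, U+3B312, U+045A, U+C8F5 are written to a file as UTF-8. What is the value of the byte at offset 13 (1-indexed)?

0xF0

1-indexed offset 13 is 0-indexed offset 12.
U+10345 → 4-byte form F0 90 8D 85 at offsets 0–3.
U+40280 → 4-byte form F1 80 8A 80 at offsets 4–7.
U+0074 → 1-byte form 74 at offsets 8–8.
U+10BE → 3-byte form E1 82 BE at offsets 9–11.
U+3B312 → 4-byte form F0 BB 8C 92 at offsets 12–15.
Offset 12 falls in char 5's range; it's byte 1 of F0 BB 8C 92 = 0xF0.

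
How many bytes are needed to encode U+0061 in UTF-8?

1

U+0061 = 0x61. UTF-8 uses 1 byte below 0x80, 2 below 0x800, 3 below 0x10000, 4 up to 0x10FFFF. 0x61 is in U+0000–U+007F → 1 byte.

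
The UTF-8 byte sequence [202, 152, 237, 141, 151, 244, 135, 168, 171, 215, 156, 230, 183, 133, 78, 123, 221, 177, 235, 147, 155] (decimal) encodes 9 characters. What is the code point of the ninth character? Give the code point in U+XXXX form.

Offset 0: leading byte 0xCA = 11001010 → 2-byte char #1 = CA 98.
Offset 2: leading byte 0xED = 11101101 → 3-byte char #2 = ED 8D 97.
Offset 5: leading byte 0xF4 = 11110100 → 4-byte char #3 = F4 87 A8 AB.
Offset 9: leading byte 0xD7 = 11010111 → 2-byte char #4 = D7 9C.
Offset 11: leading byte 0xE6 = 11100110 → 3-byte char #5 = E6 B7 85.
Offset 14: leading byte 0x4E = 01001110 → 1-byte char #6 = 4E.
Offset 15: leading byte 0x7B = 01111011 → 1-byte char #7 = 7B.
Offset 16: leading byte 0xDD = 11011101 → 2-byte char #8 = DD B1.
Offset 18: leading byte 0xEB = 11101011 → 3-byte char #9 = EB 93 9B.
Leading byte 0xEB = 11101011 matches 1110xxxx → 3-byte sequence.
Byte 1: 0xEB = 11101011, payload 1011 (4 bits).
Byte 2: 0x93 = 10010011 (10xxxxxx ✓), payload 010011.
Byte 3: 0x9B = 10011011 (10xxxxxx ✓), payload 011011.
Concatenate: 1011010011011011 = 0xB4DB (16 bits → U+B4DB).

U+B4DB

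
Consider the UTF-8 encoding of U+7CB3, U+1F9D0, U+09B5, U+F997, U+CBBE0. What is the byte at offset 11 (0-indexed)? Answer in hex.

U+7CB3 → 3-byte form E7 B2 B3 at offsets 0–2.
U+1F9D0 → 4-byte form F0 9F A7 90 at offsets 3–6.
U+09B5 → 3-byte form E0 A6 B5 at offsets 7–9.
U+F997 → 3-byte form EF A6 97 at offsets 10–12.
Offset 11 falls in char 4's range; it's byte 2 of EF A6 97 = 0xA6.

0xA6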